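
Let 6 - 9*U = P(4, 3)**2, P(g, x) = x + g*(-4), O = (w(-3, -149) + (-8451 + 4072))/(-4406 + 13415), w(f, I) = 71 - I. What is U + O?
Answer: -55774/3003 ≈ -18.573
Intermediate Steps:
O = -4159/9009 (O = ((71 - 1*(-149)) + (-8451 + 4072))/(-4406 + 13415) = ((71 + 149) - 4379)/9009 = (220 - 4379)*(1/9009) = -4159*1/9009 = -4159/9009 ≈ -0.46165)
P(g, x) = x - 4*g
U = -163/9 (U = 2/3 - (3 - 4*4)**2/9 = 2/3 - (3 - 16)**2/9 = 2/3 - 1/9*(-13)**2 = 2/3 - 1/9*169 = 2/3 - 169/9 = -163/9 ≈ -18.111)
U + O = -163/9 - 4159/9009 = -55774/3003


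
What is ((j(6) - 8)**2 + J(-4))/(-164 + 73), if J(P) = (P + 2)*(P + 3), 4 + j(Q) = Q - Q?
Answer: -146/91 ≈ -1.6044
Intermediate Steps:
j(Q) = -4 (j(Q) = -4 + (Q - Q) = -4 + 0 = -4)
J(P) = (2 + P)*(3 + P)
((j(6) - 8)**2 + J(-4))/(-164 + 73) = ((-4 - 8)**2 + (6 + (-4)**2 + 5*(-4)))/(-164 + 73) = ((-12)**2 + (6 + 16 - 20))/(-91) = (144 + 2)*(-1/91) = 146*(-1/91) = -146/91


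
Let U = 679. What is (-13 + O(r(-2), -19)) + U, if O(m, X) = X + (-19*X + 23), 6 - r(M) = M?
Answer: 1031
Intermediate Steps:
r(M) = 6 - M
O(m, X) = 23 - 18*X (O(m, X) = X + (23 - 19*X) = 23 - 18*X)
(-13 + O(r(-2), -19)) + U = (-13 + (23 - 18*(-19))) + 679 = (-13 + (23 + 342)) + 679 = (-13 + 365) + 679 = 352 + 679 = 1031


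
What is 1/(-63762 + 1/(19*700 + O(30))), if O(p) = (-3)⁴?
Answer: -13381/853199321 ≈ -1.5683e-5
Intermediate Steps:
O(p) = 81
1/(-63762 + 1/(19*700 + O(30))) = 1/(-63762 + 1/(19*700 + 81)) = 1/(-63762 + 1/(13300 + 81)) = 1/(-63762 + 1/13381) = 1/(-853199321/13381) = -13381/853199321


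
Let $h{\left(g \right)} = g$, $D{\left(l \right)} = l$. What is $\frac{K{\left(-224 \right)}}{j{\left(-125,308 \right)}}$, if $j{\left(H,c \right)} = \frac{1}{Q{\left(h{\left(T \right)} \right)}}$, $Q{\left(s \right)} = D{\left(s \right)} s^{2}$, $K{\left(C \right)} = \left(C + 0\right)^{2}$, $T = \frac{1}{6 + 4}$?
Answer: $\frac{6272}{125} \approx 50.176$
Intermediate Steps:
$T = \frac{1}{10} \approx 0.1$
$K{\left(C \right)} = C^{2}$
$Q{\left(s \right)} = s^{3}$ ($Q{\left(s \right)} = s s^{2} = s^{3}$)
$j{\left(H,c \right)} = 1000$ ($j{\left(H,c \right)} = \frac{1}{\left(\frac{1}{10}\right)^{3}} = \frac{1}{\frac{1}{1000}} = 1000$)
$\frac{K{\left(-224 \right)}}{j{\left(-125,308 \right)}} = \frac{\left(-224\right)^{2}}{1000} = 50176 \cdot \frac{1}{1000} = \frac{6272}{125}$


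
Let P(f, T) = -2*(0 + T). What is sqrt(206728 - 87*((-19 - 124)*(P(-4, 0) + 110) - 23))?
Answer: sqrt(1577239) ≈ 1255.9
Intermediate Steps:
P(f, T) = -2*T
sqrt(206728 - 87*((-19 - 124)*(P(-4, 0) + 110) - 23)) = sqrt(206728 - 87*((-19 - 124)*(-2*0 + 110) - 23)) = sqrt(206728 - 87*(-143*(0 + 110) - 23)) = sqrt(206728 - 87*(-143*110 - 23)) = sqrt(206728 - 87*(-15730 - 23)) = sqrt(206728 - 87*(-15753)) = sqrt(206728 + 1370511) = sqrt(1577239)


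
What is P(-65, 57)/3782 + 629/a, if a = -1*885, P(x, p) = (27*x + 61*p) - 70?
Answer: -458429/1673535 ≈ -0.27393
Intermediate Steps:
P(x, p) = -70 + 27*x + 61*p
a = -885
P(-65, 57)/3782 + 629/a = (-70 + 27*(-65) + 61*57)/3782 + 629/(-885) = (-70 - 1755 + 3477)*(1/3782) + 629*(-1/885) = 1652*(1/3782) - 629/885 = 826/1891 - 629/885 = -458429/1673535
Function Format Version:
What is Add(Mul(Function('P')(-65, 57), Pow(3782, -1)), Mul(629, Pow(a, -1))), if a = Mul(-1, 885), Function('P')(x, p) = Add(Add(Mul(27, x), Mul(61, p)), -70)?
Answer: Rational(-458429, 1673535) ≈ -0.27393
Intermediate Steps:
Function('P')(x, p) = Add(-70, Mul(27, x), Mul(61, p))
a = -885
Add(Mul(Function('P')(-65, 57), Pow(3782, -1)), Mul(629, Pow(a, -1))) = Add(Mul(Add(-70, Mul(27, -65), Mul(61, 57)), Pow(3782, -1)), Mul(629, Pow(-885, -1))) = Add(Mul(Add(-70, -1755, 3477), Rational(1, 3782)), Mul(629, Rational(-1, 885))) = Add(Mul(1652, Rational(1, 3782)), Rational(-629, 885)) = Add(Rational(826, 1891), Rational(-629, 885)) = Rational(-458429, 1673535)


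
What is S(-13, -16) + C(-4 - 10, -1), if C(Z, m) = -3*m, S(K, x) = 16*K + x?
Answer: -221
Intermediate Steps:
S(K, x) = x + 16*K
S(-13, -16) + C(-4 - 10, -1) = (-16 + 16*(-13)) - 3*(-1) = (-16 - 208) + 3 = -224 + 3 = -221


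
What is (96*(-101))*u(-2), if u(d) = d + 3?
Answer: -9696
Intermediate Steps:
u(d) = 3 + d
(96*(-101))*u(-2) = (96*(-101))*(3 - 2) = -9696*1 = -9696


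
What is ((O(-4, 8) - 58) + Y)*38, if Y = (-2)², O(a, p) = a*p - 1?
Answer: -3306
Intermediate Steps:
O(a, p) = -1 + a*p
Y = 4
((O(-4, 8) - 58) + Y)*38 = (((-1 - 4*8) - 58) + 4)*38 = (((-1 - 32) - 58) + 4)*38 = ((-33 - 58) + 4)*38 = (-91 + 4)*38 = -87*38 = -3306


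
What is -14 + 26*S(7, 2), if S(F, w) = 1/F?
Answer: -72/7 ≈ -10.286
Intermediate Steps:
-14 + 26*S(7, 2) = -14 + 26/7 = -72/7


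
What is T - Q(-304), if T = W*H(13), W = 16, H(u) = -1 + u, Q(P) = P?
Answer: 496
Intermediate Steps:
T = 192 (T = 16*(-1 + 13) = 16*12 = 192)
T - Q(-304) = 192 - 1*(-304) = 192 + 304 = 496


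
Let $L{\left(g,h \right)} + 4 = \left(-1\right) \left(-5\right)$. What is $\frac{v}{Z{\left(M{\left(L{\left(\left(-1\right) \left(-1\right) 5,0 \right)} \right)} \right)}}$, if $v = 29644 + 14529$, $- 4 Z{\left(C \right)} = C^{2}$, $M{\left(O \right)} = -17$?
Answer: $- \frac{176692}{289} \approx -611.39$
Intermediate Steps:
$L{\left(g,h \right)} = 1$ ($L{\left(g,h \right)} = -4 - -5 = -4 + 5 = 1$)
$Z{\left(C \right)} = - \frac{C^{2}}{4}$
$v = 44173$
$\frac{v}{Z{\left(M{\left(L{\left(\left(-1\right) \left(-1\right) 5,0 \right)} \right)} \right)}} = \frac{44173}{\left(- \frac{1}{4}\right) \left(-17\right)^{2}} = \frac{44173}{\left(- \frac{1}{4}\right) 289} = \frac{44173}{- \frac{289}{4}} = 44173 \left(- \frac{4}{289}\right) = - \frac{176692}{289}$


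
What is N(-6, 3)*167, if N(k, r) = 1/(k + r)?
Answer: -167/3 ≈ -55.667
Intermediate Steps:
N(-6, 3)*167 = 167/(-6 + 3) = 167/(-3) = -1/3*167 = -167/3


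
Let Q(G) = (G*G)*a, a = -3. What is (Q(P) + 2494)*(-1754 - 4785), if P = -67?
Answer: 71752447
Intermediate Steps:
Q(G) = -3*G² (Q(G) = (G*G)*(-3) = G²*(-3) = -3*G²)
(Q(P) + 2494)*(-1754 - 4785) = (-3*(-67)² + 2494)*(-1754 - 4785) = (-3*4489 + 2494)*(-6539) = (-13467 + 2494)*(-6539) = -10973*(-6539) = 71752447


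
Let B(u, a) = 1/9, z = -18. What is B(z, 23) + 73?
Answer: 658/9 ≈ 73.111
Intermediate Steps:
B(u, a) = ⅑
B(z, 23) + 73 = ⅑ + 73 = 658/9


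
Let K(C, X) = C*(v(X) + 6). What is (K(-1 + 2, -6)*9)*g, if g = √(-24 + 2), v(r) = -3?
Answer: 27*I*√22 ≈ 126.64*I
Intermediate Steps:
K(C, X) = 3*C (K(C, X) = C*(-3 + 6) = C*3 = 3*C)
g = I*√22 (g = √(-22) = I*√22 ≈ 4.6904*I)
(K(-1 + 2, -6)*9)*g = ((3*(-1 + 2))*9)*(I*√22) = ((3*1)*9)*(I*√22) = (3*9)*(I*√22) = 27*(I*√22) = 27*I*√22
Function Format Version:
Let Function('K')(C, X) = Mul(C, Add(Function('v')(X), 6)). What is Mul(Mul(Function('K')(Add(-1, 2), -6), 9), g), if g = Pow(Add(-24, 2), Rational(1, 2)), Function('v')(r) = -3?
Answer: Mul(27, I, Pow(22, Rational(1, 2))) ≈ Mul(126.64, I)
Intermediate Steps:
Function('K')(C, X) = Mul(3, C) (Function('K')(C, X) = Mul(C, Add(-3, 6)) = Mul(C, 3) = Mul(3, C))
g = Mul(I, Pow(22, Rational(1, 2))) (g = Pow(-22, Rational(1, 2)) = Mul(I, Pow(22, Rational(1, 2))) ≈ Mul(4.6904, I))
Mul(Mul(Function('K')(Add(-1, 2), -6), 9), g) = Mul(Mul(Mul(3, Add(-1, 2)), 9), Mul(I, Pow(22, Rational(1, 2)))) = Mul(Mul(Mul(3, 1), 9), Mul(I, Pow(22, Rational(1, 2)))) = Mul(Mul(3, 9), Mul(I, Pow(22, Rational(1, 2)))) = Mul(27, Mul(I, Pow(22, Rational(1, 2)))) = Mul(27, I, Pow(22, Rational(1, 2)))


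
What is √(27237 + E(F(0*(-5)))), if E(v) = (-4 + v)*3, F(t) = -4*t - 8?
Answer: √27201 ≈ 164.93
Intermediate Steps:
F(t) = -8 - 4*t
E(v) = -12 + 3*v
√(27237 + E(F(0*(-5)))) = √(27237 + (-12 + 3*(-8 - 0*(-5)))) = √(27237 + (-12 + 3*(-8 - 4*0))) = √(27237 + (-12 + 3*(-8 + 0))) = √(27237 + (-12 + 3*(-8))) = √(27237 + (-12 - 24)) = √(27237 - 36) = √27201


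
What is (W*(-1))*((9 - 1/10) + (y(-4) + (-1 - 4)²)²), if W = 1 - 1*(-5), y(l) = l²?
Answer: -50697/5 ≈ -10139.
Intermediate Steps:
W = 6 (W = 1 + 5 = 6)
(W*(-1))*((9 - 1/10) + (y(-4) + (-1 - 4)²)²) = (6*(-1))*((9 - 1/10) + ((-4)² + (-1 - 4)²)²) = -6*((9 - 1*⅒) + (16 + (-5)²)²) = -6*((9 - ⅒) + (16 + 25)²) = -6*(89/10 + 41²) = -6*(89/10 + 1681) = -6*16899/10 = -50697/5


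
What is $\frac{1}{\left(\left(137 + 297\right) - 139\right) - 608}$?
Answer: $- \frac{1}{313} \approx -0.0031949$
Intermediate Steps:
$\frac{1}{\left(\left(137 + 297\right) - 139\right) - 608} = \frac{1}{\left(434 - 139\right) - 608} = \frac{1}{295 - 608} = \frac{1}{-313} = - \frac{1}{313}$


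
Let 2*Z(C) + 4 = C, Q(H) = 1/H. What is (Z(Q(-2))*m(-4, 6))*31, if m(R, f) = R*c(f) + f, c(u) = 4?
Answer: 1395/2 ≈ 697.50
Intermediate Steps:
Q(H) = 1/H
Z(C) = -2 + C/2
m(R, f) = f + 4*R (m(R, f) = R*4 + f = 4*R + f = f + 4*R)
(Z(Q(-2))*m(-4, 6))*31 = ((-2 + (½)/(-2))*(6 + 4*(-4)))*31 = ((-2 + (½)*(-½))*(6 - 16))*31 = ((-2 - ¼)*(-10))*31 = -9/4*(-10)*31 = (45/2)*31 = 1395/2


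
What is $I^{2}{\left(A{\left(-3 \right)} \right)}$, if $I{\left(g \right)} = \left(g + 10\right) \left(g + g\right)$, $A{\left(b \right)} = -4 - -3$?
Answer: $324$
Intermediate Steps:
$A{\left(b \right)} = -1$ ($A{\left(b \right)} = -4 + 3 = -1$)
$I{\left(g \right)} = 2 g \left(10 + g\right)$ ($I{\left(g \right)} = \left(10 + g\right) 2 g = 2 g \left(10 + g\right)$)
$I^{2}{\left(A{\left(-3 \right)} \right)} = \left(2 \left(-1\right) \left(10 - 1\right)\right)^{2} = \left(2 \left(-1\right) 9\right)^{2} = \left(-18\right)^{2} = 324$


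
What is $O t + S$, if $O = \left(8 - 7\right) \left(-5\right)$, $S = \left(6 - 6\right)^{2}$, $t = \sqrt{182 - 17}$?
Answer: $- 5 \sqrt{165} \approx -64.226$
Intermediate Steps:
$t = \sqrt{165} \approx 12.845$
$S = 0$ ($S = 0^{2} = 0$)
$O = -5$ ($O = 1 \left(-5\right) = -5$)
$O t + S = - 5 \sqrt{165} + 0 = - 5 \sqrt{165}$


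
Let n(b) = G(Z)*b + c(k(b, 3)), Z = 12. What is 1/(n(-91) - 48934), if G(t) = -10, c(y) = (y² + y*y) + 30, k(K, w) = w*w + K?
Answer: -1/34546 ≈ -2.8947e-5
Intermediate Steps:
k(K, w) = K + w² (k(K, w) = w² + K = K + w²)
c(y) = 30 + 2*y² (c(y) = (y² + y²) + 30 = 2*y² + 30 = 30 + 2*y²)
n(b) = 30 - 10*b + 2*(9 + b)² (n(b) = -10*b + (30 + 2*(b + 3²)²) = -10*b + (30 + 2*(b + 9)²) = -10*b + (30 + 2*(9 + b)²) = 30 - 10*b + 2*(9 + b)²)
1/(n(-91) - 48934) = 1/((192 + 2*(-91)² + 26*(-91)) - 48934) = 1/((192 + 2*8281 - 2366) - 48934) = 1/((192 + 16562 - 2366) - 48934) = 1/(14388 - 48934) = 1/(-34546) = -1/34546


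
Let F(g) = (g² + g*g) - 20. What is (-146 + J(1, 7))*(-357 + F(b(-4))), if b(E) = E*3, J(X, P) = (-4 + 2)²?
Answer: 12638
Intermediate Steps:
J(X, P) = 4 (J(X, P) = (-2)² = 4)
b(E) = 3*E
F(g) = -20 + 2*g² (F(g) = (g² + g²) - 20 = 2*g² - 20 = -20 + 2*g²)
(-146 + J(1, 7))*(-357 + F(b(-4))) = (-146 + 4)*(-357 + (-20 + 2*(3*(-4))²)) = -142*(-357 + (-20 + 2*(-12)²)) = -142*(-357 + (-20 + 2*144)) = -142*(-357 + (-20 + 288)) = -142*(-357 + 268) = -142*(-89) = 12638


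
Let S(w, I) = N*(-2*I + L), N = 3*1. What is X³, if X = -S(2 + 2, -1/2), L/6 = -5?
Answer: 658503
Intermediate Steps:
L = -30 (L = 6*(-5) = -30)
N = 3
S(w, I) = -90 - 6*I (S(w, I) = 3*(-2*I - 30) = 3*(-30 - 2*I) = -90 - 6*I)
X = 87 (X = -(-90 - (-6)/2) = -(-90 - 6*(-½)) = -(-90 + 3) = -1*(-87) = 87)
X³ = 87³ = 658503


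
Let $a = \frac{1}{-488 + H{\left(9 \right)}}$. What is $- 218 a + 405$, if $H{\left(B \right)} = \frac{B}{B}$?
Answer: $\frac{197453}{487} \approx 405.45$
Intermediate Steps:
$H{\left(B \right)} = 1$
$a = - \frac{1}{487}$ ($a = \frac{1}{-488 + 1} = \frac{1}{-487} = - \frac{1}{487} \approx -0.0020534$)
$- 218 a + 405 = \left(-218\right) \left(- \frac{1}{487}\right) + 405 = \frac{218}{487} + 405 = \frac{197453}{487}$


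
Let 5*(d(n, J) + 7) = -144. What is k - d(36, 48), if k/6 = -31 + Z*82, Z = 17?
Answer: 41069/5 ≈ 8213.8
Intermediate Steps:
d(n, J) = -179/5 (d(n, J) = -7 + (⅕)*(-144) = -7 - 144/5 = -179/5)
k = 8178 (k = 6*(-31 + 17*82) = 6*(-31 + 1394) = 6*1363 = 8178)
k - d(36, 48) = 8178 - 1*(-179/5) = 8178 + 179/5 = 41069/5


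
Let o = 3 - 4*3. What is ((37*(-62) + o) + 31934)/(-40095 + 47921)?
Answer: 4233/1118 ≈ 3.7862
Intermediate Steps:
o = -9 (o = 3 - 12 = -9)
((37*(-62) + o) + 31934)/(-40095 + 47921) = ((37*(-62) - 9) + 31934)/(-40095 + 47921) = ((-2294 - 9) + 31934)/7826 = (-2303 + 31934)*(1/7826) = 29631*(1/7826) = 4233/1118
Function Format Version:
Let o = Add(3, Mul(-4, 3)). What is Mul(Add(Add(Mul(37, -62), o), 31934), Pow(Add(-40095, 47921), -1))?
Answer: Rational(4233, 1118) ≈ 3.7862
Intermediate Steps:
o = -9 (o = Add(3, -12) = -9)
Mul(Add(Add(Mul(37, -62), o), 31934), Pow(Add(-40095, 47921), -1)) = Mul(Add(Add(Mul(37, -62), -9), 31934), Pow(Add(-40095, 47921), -1)) = Mul(Add(Add(-2294, -9), 31934), Pow(7826, -1)) = Mul(Add(-2303, 31934), Rational(1, 7826)) = Mul(29631, Rational(1, 7826)) = Rational(4233, 1118)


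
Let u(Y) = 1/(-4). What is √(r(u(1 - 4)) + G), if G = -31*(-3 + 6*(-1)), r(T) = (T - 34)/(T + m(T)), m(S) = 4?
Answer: 4*√3795/15 ≈ 16.428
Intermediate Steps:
u(Y) = -¼
r(T) = (-34 + T)/(4 + T) (r(T) = (T - 34)/(T + 4) = (-34 + T)/(4 + T))
G = 279 (G = -31*(-3 - 6) = -31*(-9) = 279)
√(r(u(1 - 4)) + G) = √((-34 - ¼)/(4 - ¼) + 279) = √(-137/4/(15/4) + 279) = √((4/15)*(-137/4) + 279) = √(-137/15 + 279) = √(4048/15) = 4*√3795/15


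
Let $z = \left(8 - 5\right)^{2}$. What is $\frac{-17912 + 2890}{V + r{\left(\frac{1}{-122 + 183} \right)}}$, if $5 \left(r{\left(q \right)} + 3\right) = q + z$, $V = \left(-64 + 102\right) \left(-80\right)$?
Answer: $\frac{31598}{6397} \approx 4.9395$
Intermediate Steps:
$z = 9$ ($z = 3^{2} = 9$)
$V = -3040$ ($V = 38 \left(-80\right) = -3040$)
$r{\left(q \right)} = - \frac{6}{5} + \frac{q}{5}$ ($r{\left(q \right)} = -3 + \frac{q + 9}{5} = -3 + \frac{9 + q}{5} = -3 + \left(\frac{9}{5} + \frac{q}{5}\right) = - \frac{6}{5} + \frac{q}{5}$)
$\frac{-17912 + 2890}{V + r{\left(\frac{1}{-122 + 183} \right)}} = \frac{-17912 + 2890}{-3040 - \left(\frac{6}{5} - \frac{1}{5 \left(-122 + 183\right)}\right)} = - \frac{15022}{-3040 - \left(\frac{6}{5} - \frac{1}{5 \cdot 61}\right)} = - \frac{15022}{-3040 + \left(- \frac{6}{5} + \frac{1}{5} \cdot \frac{1}{61}\right)} = - \frac{15022}{-3040 + \left(- \frac{6}{5} + \frac{1}{305}\right)} = - \frac{15022}{-3040 - \frac{73}{61}} = - \frac{15022}{- \frac{185513}{61}} = \left(-15022\right) \left(- \frac{61}{185513}\right) = \frac{31598}{6397}$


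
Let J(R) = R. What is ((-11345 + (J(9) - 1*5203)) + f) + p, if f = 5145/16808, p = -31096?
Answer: -800643935/16808 ≈ -47635.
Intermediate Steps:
f = 5145/16808 (f = 5145*(1/16808) = 5145/16808 ≈ 0.30610)
((-11345 + (J(9) - 1*5203)) + f) + p = ((-11345 + (9 - 1*5203)) + 5145/16808) - 31096 = ((-11345 + (9 - 5203)) + 5145/16808) - 31096 = ((-11345 - 5194) + 5145/16808) - 31096 = (-16539 + 5145/16808) - 31096 = -277982367/16808 - 31096 = -800643935/16808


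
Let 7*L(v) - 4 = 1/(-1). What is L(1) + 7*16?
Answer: 787/7 ≈ 112.43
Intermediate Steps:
L(v) = 3/7 (L(v) = 4/7 + (⅐)/(-1) = 4/7 + (⅐)*(-1) = 4/7 - ⅐ = 3/7)
L(1) + 7*16 = 3/7 + 7*16 = 3/7 + 112 = 787/7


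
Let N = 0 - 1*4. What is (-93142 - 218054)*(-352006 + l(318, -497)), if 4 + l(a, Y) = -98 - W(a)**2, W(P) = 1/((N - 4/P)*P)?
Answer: 44601683957905191/407044 ≈ 1.0957e+11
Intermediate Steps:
N = -4 (N = 0 - 4 = -4)
W(P) = 1/(P*(-4 - 4/P)) (W(P) = 1/((-4 - 4/P)*P) = 1/(P*(-4 - 4/P)))
l(a, Y) = -102 - 1/(4 + 4*a)**2 (l(a, Y) = -4 + (-98 - (-1/(4 + 4*a))**2) = -4 + (-98 - 1/(4 + 4*a)**2) = -102 - 1/(4 + 4*a)**2)
(-93142 - 218054)*(-352006 + l(318, -497)) = (-93142 - 218054)*(-352006 + (-102 - 1/(16*(1 + 318)**2))) = -311196*(-352006 + (-102 - 1/16/319**2)) = -311196*(-352006 + (-102 - 1/16*1/101761)) = -311196*(-352006 + (-102 - 1/1628176)) = -311196*(-352006 - 166073953/1628176) = -311196*(-573293795009/1628176) = 44601683957905191/407044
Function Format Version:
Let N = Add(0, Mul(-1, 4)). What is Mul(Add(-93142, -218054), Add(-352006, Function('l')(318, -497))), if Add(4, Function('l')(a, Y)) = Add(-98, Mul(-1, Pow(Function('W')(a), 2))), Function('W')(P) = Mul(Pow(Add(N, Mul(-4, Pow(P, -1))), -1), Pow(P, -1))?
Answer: Rational(44601683957905191, 407044) ≈ 1.0957e+11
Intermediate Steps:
N = -4 (N = Add(0, -4) = -4)
Function('W')(P) = Mul(Pow(P, -1), Pow(Add(-4, Mul(-4, Pow(P, -1))), -1)) (Function('W')(P) = Mul(Pow(Add(-4, Mul(-4, Pow(P, -1))), -1), Pow(P, -1)) = Mul(Pow(P, -1), Pow(Add(-4, Mul(-4, Pow(P, -1))), -1)))
Function('l')(a, Y) = Add(-102, Mul(-1, Pow(Add(4, Mul(4, a)), -2))) (Function('l')(a, Y) = Add(-4, Add(-98, Mul(-1, Pow(Mul(-1, Pow(Add(4, Mul(4, a)), -1)), 2)))) = Add(-4, Add(-98, Mul(-1, Pow(Add(4, Mul(4, a)), -2)))) = Add(-102, Mul(-1, Pow(Add(4, Mul(4, a)), -2))))
Mul(Add(-93142, -218054), Add(-352006, Function('l')(318, -497))) = Mul(Add(-93142, -218054), Add(-352006, Add(-102, Mul(Rational(-1, 16), Pow(Add(1, 318), -2))))) = Mul(-311196, Add(-352006, Add(-102, Mul(Rational(-1, 16), Pow(319, -2))))) = Mul(-311196, Add(-352006, Add(-102, Mul(Rational(-1, 16), Rational(1, 101761))))) = Mul(-311196, Add(-352006, Add(-102, Rational(-1, 1628176)))) = Mul(-311196, Add(-352006, Rational(-166073953, 1628176))) = Mul(-311196, Rational(-573293795009, 1628176)) = Rational(44601683957905191, 407044)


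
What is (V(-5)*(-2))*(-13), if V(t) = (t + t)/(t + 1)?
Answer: 65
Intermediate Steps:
V(t) = 2*t/(1 + t) (V(t) = (2*t)/(1 + t) = 2*t/(1 + t))
(V(-5)*(-2))*(-13) = ((2*(-5)/(1 - 5))*(-2))*(-13) = ((2*(-5)/(-4))*(-2))*(-13) = ((2*(-5)*(-¼))*(-2))*(-13) = ((5/2)*(-2))*(-13) = -5*(-13) = 65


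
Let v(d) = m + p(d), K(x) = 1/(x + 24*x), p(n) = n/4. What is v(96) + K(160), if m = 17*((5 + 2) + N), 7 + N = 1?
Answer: 164001/4000 ≈ 41.000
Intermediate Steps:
N = -6 (N = -7 + 1 = -6)
p(n) = n/4 (p(n) = n*(¼) = n/4)
m = 17 (m = 17*((5 + 2) - 6) = 17*(7 - 6) = 17*1 = 17)
K(x) = 1/(25*x)
v(d) = 17 + d/4
v(96) + K(160) = (17 + (¼)*96) + (1/25)/160 = (17 + 24) + (1/25)*(1/160) = 41 + 1/4000 = 164001/4000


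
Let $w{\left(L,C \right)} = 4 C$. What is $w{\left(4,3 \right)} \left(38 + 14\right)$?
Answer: $624$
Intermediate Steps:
$w{\left(4,3 \right)} \left(38 + 14\right) = 4 \cdot 3 \left(38 + 14\right) = 12 \cdot 52 = 624$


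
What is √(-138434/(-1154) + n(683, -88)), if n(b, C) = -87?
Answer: √10973386/577 ≈ 5.7411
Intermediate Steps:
√(-138434/(-1154) + n(683, -88)) = √(-138434/(-1154) - 87) = √(-138434*(-1/1154) - 87) = √(69217/577 - 87) = √(19018/577) = √10973386/577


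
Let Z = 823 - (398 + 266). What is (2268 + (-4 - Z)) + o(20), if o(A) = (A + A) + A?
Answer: 2165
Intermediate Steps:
Z = 159 (Z = 823 - 1*664 = 823 - 664 = 159)
o(A) = 3*A (o(A) = 2*A + A = 3*A)
(2268 + (-4 - Z)) + o(20) = (2268 + (-4 - 1*159)) + 3*20 = (2268 + (-4 - 159)) + 60 = (2268 - 163) + 60 = 2105 + 60 = 2165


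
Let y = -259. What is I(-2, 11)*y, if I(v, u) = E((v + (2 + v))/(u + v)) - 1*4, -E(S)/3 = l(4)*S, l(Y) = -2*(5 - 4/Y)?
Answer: 7252/3 ≈ 2417.3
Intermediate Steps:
l(Y) = -10 + 8/Y
E(S) = 24*S (E(S) = -3*(-10 + 8/4)*S = -3*(-10 + 8*(¼))*S = -3*(-10 + 2)*S = -(-24)*S = 24*S)
I(v, u) = -4 + 24*(2 + 2*v)/(u + v) (I(v, u) = 24*((v + (2 + v))/(u + v)) - 1*4 = 24*((2 + 2*v)/(u + v)) - 4 = 24*(2 + 2*v)/(u + v) - 4 = -4 + 24*(2 + 2*v)/(u + v))
I(-2, 11)*y = (4*(12 - 1*11 + 11*(-2))/(11 - 2))*(-259) = (4*(12 - 11 - 22)/9)*(-259) = (4*(⅑)*(-21))*(-259) = -28/3*(-259) = 7252/3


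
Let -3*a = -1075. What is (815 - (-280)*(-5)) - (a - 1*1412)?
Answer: 1406/3 ≈ 468.67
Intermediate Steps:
a = 1075/3 (a = -⅓*(-1075) = 1075/3 ≈ 358.33)
(815 - (-280)*(-5)) - (a - 1*1412) = (815 - (-280)*(-5)) - (1075/3 - 1*1412) = (815 - 1*1400) - (1075/3 - 1412) = (815 - 1400) - 1*(-3161/3) = -585 + 3161/3 = 1406/3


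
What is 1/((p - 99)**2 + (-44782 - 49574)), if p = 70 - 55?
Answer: -1/87300 ≈ -1.1455e-5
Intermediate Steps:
p = 15
1/((p - 99)**2 + (-44782 - 49574)) = 1/((15 - 99)**2 + (-44782 - 49574)) = 1/((-84)**2 - 94356) = 1/(7056 - 94356) = 1/(-87300) = -1/87300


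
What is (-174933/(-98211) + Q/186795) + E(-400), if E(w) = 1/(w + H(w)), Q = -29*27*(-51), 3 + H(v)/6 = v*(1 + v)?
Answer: 68287358035237/34229656282430 ≈ 1.9950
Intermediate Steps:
H(v) = -18 + 6*v*(1 + v) (H(v) = -18 + 6*(v*(1 + v)) = -18 + 6*v*(1 + v))
Q = 39933 (Q = -783*(-51) = 39933)
E(w) = 1/(-18 + 6*w**2 + 7*w) (E(w) = 1/(w + (-18 + 6*w + 6*w**2)) = 1/(-18 + 6*w**2 + 7*w))
(-174933/(-98211) + Q/186795) + E(-400) = (-174933/(-98211) + 39933/186795) + 1/(-18 + 6*(-400)**2 + 7*(-400)) = (-174933*(-1/98211) + 39933*(1/186795)) + 1/(-18 + 6*160000 - 2800) = (3069/1723 + 4437/20755) + 1/(-18 + 960000 - 2800) = 71342046/35760865 + 1/957182 = 68287358035237/34229656282430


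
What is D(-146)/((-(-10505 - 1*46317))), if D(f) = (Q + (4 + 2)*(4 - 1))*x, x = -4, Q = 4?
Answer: -44/28411 ≈ -0.0015487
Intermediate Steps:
D(f) = -88 (D(f) = (4 + (4 + 2)*(4 - 1))*(-4) = (4 + 6*3)*(-4) = (4 + 18)*(-4) = 22*(-4) = -88)
D(-146)/((-(-10505 - 1*46317))) = -88*(-1/(-10505 - 1*46317)) = -88*(-1/(-10505 - 46317)) = -88/((-1*(-56822))) = -88/56822 = -88*1/56822 = -44/28411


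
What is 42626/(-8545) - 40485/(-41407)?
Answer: -1419070457/353822815 ≈ -4.0107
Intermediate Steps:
42626/(-8545) - 40485/(-41407) = 42626*(-1/8545) - 40485*(-1/41407) = -42626/8545 + 40485/41407 = -1419070457/353822815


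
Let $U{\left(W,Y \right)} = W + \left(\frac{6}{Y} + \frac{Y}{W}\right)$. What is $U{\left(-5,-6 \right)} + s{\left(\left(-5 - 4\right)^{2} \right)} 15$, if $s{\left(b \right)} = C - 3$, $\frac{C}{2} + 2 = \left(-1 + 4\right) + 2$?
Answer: $\frac{201}{5} \approx 40.2$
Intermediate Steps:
$C = 6$ ($C = -4 + 2 \left(\left(-1 + 4\right) + 2\right) = -4 + 2 \left(3 + 2\right) = -4 + 2 \cdot 5 = -4 + 10 = 6$)
$U{\left(W,Y \right)} = W + \frac{6}{Y} + \frac{Y}{W}$
$s{\left(b \right)} = 3$ ($s{\left(b \right)} = 6 - 3 = 3$)
$U{\left(-5,-6 \right)} + s{\left(\left(-5 - 4\right)^{2} \right)} 15 = \left(-5 + \frac{6}{-6} - \frac{6}{-5}\right) + 3 \cdot 15 = \left(-5 + 6 \left(- \frac{1}{6}\right) - - \frac{6}{5}\right) + 45 = \left(-5 - 1 + \frac{6}{5}\right) + 45 = - \frac{24}{5} + 45 = \frac{201}{5}$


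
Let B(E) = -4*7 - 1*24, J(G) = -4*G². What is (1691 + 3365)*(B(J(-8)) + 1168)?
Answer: 5642496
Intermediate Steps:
B(E) = -52 (B(E) = -28 - 24 = -52)
(1691 + 3365)*(B(J(-8)) + 1168) = (1691 + 3365)*(-52 + 1168) = 5056*1116 = 5642496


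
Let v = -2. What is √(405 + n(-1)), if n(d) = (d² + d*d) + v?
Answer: 9*√5 ≈ 20.125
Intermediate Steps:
n(d) = -2 + 2*d² (n(d) = (d² + d*d) - 2 = (d² + d²) - 2 = 2*d² - 2 = -2 + 2*d²)
√(405 + n(-1)) = √(405 + (-2 + 2*(-1)²)) = √(405 + (-2 + 2*1)) = √(405 + (-2 + 2)) = √(405 + 0) = √405 = 9*√5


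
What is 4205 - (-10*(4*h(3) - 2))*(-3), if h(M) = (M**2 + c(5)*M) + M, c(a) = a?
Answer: 1025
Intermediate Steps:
h(M) = M**2 + 6*M (h(M) = (M**2 + 5*M) + M = M**2 + 6*M)
4205 - (-10*(4*h(3) - 2))*(-3) = 4205 - (-10*(4*(3*(6 + 3)) - 2))*(-3) = 4205 - (-10*(4*(3*9) - 2))*(-3) = 4205 - (-10*(4*27 - 2))*(-3) = 4205 - (-10*(108 - 2))*(-3) = 4205 - (-10*106)*(-3) = 4205 - (-1060)*(-3) = 4205 - 1*3180 = 4205 - 3180 = 1025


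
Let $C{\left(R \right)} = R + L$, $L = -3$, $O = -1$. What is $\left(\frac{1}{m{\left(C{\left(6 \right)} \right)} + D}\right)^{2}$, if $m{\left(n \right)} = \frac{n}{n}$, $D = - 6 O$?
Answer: $\frac{1}{49} \approx 0.020408$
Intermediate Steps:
$D = 6$ ($D = \left(-6\right) \left(-1\right) = 6$)
$C{\left(R \right)} = -3 + R$ ($C{\left(R \right)} = R - 3 = -3 + R$)
$m{\left(n \right)} = 1$
$\left(\frac{1}{m{\left(C{\left(6 \right)} \right)} + D}\right)^{2} = \left(\frac{1}{1 + 6}\right)^{2} = \left(\frac{1}{7}\right)^{2} = \frac{1}{49}$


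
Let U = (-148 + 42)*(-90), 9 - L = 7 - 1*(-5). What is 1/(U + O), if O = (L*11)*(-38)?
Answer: 1/10794 ≈ 9.2644e-5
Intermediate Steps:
L = -3 (L = 9 - (7 - 1*(-5)) = 9 - (7 + 5) = 9 - 1*12 = 9 - 12 = -3)
U = 9540 (U = -106*(-90) = 9540)
O = 1254 (O = -3*11*(-38) = -33*(-38) = 1254)
1/(U + O) = 1/(9540 + 1254) = 1/10794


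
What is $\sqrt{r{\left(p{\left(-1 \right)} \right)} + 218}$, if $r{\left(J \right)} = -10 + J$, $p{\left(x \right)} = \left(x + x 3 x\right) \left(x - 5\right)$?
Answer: $14$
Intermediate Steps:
$p{\left(x \right)} = \left(-5 + x\right) \left(x + 3 x^{2}\right)$ ($p{\left(x \right)} = \left(x + 3 x x\right) \left(-5 + x\right) = \left(x + 3 x^{2}\right) \left(-5 + x\right) = \left(-5 + x\right) \left(x + 3 x^{2}\right)$)
$\sqrt{r{\left(p{\left(-1 \right)} \right)} + 218} = \sqrt{\left(-10 - \left(-5 - -14 + 3 \left(-1\right)^{2}\right)\right) + 218} = \sqrt{\left(-10 - \left(-5 + 14 + 3 \cdot 1\right)\right) + 218} = \sqrt{\left(-10 - \left(-5 + 14 + 3\right)\right) + 218} = \sqrt{\left(-10 - 12\right) + 218} = \sqrt{-22 + 218} = \sqrt{196} = 14$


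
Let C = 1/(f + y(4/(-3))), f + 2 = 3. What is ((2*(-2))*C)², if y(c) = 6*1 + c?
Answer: 144/289 ≈ 0.49827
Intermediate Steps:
f = 1 (f = -2 + 3 = 1)
y(c) = 6 + c
C = 3/17 (C = 1/(1 + (6 + 4/(-3))) = 1/(1 + (6 + 4*(-⅓))) = 1/(1 + (6 - 4/3)) = 1/(1 + 14/3) = 1/(17/3) = 3/17 ≈ 0.17647)
((2*(-2))*C)² = ((2*(-2))*(3/17))² = (-4*3/17)² = (-12/17)² = 144/289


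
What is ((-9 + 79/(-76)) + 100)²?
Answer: 46744569/5776 ≈ 8092.9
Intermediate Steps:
((-9 + 79/(-76)) + 100)² = ((-9 + 79*(-1/76)) + 100)² = ((-9 - 79/76) + 100)² = (-763/76 + 100)² = (6837/76)² = 46744569/5776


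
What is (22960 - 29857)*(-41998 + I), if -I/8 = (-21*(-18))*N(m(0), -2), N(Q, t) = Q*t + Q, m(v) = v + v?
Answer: 289660206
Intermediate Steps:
m(v) = 2*v
N(Q, t) = Q + Q*t
I = 0 (I = -8*(-21*(-18))*(2*0)*(1 - 2) = -3024*0*(-1) = -3024*0 = -8*0 = 0)
(22960 - 29857)*(-41998 + I) = (22960 - 29857)*(-41998 + 0) = -6897*(-41998) = 289660206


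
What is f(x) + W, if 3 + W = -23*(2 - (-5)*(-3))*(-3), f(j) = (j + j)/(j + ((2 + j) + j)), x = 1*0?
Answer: -900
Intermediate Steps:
x = 0
f(j) = 2*j/(2 + 3*j) (f(j) = (2*j)/(j + (2 + 2*j)) = (2*j)/(2 + 3*j) = 2*j/(2 + 3*j))
W = -900 (W = -3 - 23*(2 - (-5)*(-3))*(-3) = -3 - 23*(2 - 1*15)*(-3) = -3 - 23*(2 - 15)*(-3) = -3 - 23*(-13)*(-3) = -3 + 299*(-3) = -3 - 897 = -900)
f(x) + W = 2*0/(2 + 3*0) - 900 = 2*0/(2 + 0) - 900 = 2*0/2 - 900 = 2*0*(½) - 900 = 0 - 900 = -900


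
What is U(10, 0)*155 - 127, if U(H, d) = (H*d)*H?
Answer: -127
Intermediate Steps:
U(H, d) = d*H**2
U(10, 0)*155 - 127 = (0*10**2)*155 - 127 = (0*100)*155 - 127 = 0*155 - 127 = 0 - 127 = -127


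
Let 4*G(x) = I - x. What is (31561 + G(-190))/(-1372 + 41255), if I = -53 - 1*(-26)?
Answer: 126407/159532 ≈ 0.79236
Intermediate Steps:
I = -27 (I = -53 + 26 = -27)
G(x) = -27/4 - x/4 (G(x) = (-27 - x)/4 = -27/4 - x/4)
(31561 + G(-190))/(-1372 + 41255) = (31561 + (-27/4 - ¼*(-190)))/(-1372 + 41255) = (31561 + (-27/4 + 95/2))/39883 = (31561 + 163/4)*(1/39883) = (126407/4)*(1/39883) = 126407/159532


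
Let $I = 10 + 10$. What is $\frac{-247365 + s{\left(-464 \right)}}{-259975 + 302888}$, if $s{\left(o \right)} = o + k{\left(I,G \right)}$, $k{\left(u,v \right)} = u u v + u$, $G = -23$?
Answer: $- \frac{257009}{42913} \approx -5.9891$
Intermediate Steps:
$I = 20$
$k{\left(u,v \right)} = u + v u^{2}$ ($k{\left(u,v \right)} = u^{2} v + u = v u^{2} + u = u + v u^{2}$)
$s{\left(o \right)} = -9180 + o$ ($s{\left(o \right)} = o + 20 \left(1 + 20 \left(-23\right)\right) = o + 20 \left(1 - 460\right) = o + 20 \left(-459\right) = o - 9180 = -9180 + o$)
$\frac{-247365 + s{\left(-464 \right)}}{-259975 + 302888} = \frac{-247365 - 9644}{-259975 + 302888} = \frac{-247365 - 9644}{42913} = \left(-257009\right) \frac{1}{42913} = - \frac{257009}{42913}$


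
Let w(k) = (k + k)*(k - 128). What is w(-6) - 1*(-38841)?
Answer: 40449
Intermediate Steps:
w(k) = 2*k*(-128 + k) (w(k) = (2*k)*(-128 + k) = 2*k*(-128 + k))
w(-6) - 1*(-38841) = 2*(-6)*(-128 - 6) - 1*(-38841) = 2*(-6)*(-134) + 38841 = 1608 + 38841 = 40449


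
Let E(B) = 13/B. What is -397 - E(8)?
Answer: -3189/8 ≈ -398.63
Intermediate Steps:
-397 - E(8) = -397 - 13/8 = -3189/8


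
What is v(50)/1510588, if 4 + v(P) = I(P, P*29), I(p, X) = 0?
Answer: -1/377647 ≈ -2.6480e-6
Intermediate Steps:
v(P) = -4 (v(P) = -4 + 0 = -4)
v(50)/1510588 = -4/1510588 = -4*1/1510588 = -1/377647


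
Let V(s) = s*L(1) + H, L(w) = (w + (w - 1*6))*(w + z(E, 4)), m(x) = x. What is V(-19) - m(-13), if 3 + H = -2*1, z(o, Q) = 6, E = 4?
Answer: 540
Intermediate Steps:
H = -5 (H = -3 - 2*1 = -3 - 2 = -5)
L(w) = (-6 + 2*w)*(6 + w) (L(w) = (w + (w - 1*6))*(w + 6) = (w + (w - 6))*(6 + w) = (w + (-6 + w))*(6 + w) = (-6 + 2*w)*(6 + w))
V(s) = -5 - 28*s (V(s) = s*(-36 + 2*1**2 + 6*1) - 5 = s*(-36 + 2*1 + 6) - 5 = s*(-36 + 2 + 6) - 5 = s*(-28) - 5 = -28*s - 5 = -5 - 28*s)
V(-19) - m(-13) = (-5 - 28*(-19)) - 1*(-13) = (-5 + 532) + 13 = 527 + 13 = 540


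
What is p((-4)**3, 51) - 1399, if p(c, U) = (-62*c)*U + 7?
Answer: 200976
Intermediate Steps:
p(c, U) = 7 - 62*U*c (p(c, U) = -62*U*c + 7 = 7 - 62*U*c)
p((-4)**3, 51) - 1399 = (7 - 62*51*(-4)**3) - 1399 = (7 - 62*51*(-64)) - 1399 = (7 + 202368) - 1399 = 202375 - 1399 = 200976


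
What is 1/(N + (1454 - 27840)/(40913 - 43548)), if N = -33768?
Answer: -2635/88952294 ≈ -2.9623e-5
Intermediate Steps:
1/(N + (1454 - 27840)/(40913 - 43548)) = 1/(-33768 + (1454 - 27840)/(40913 - 43548)) = 1/(-33768 - 26386/(-2635)) = 1/(-33768 - 26386*(-1/2635)) = 1/(-33768 + 26386/2635) = 1/(-88952294/2635) = -2635/88952294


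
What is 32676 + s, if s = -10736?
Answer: 21940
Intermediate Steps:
32676 + s = 32676 - 10736 = 21940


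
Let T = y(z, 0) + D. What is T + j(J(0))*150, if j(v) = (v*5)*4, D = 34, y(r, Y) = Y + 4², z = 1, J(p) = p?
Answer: 50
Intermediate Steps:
y(r, Y) = 16 + Y (y(r, Y) = Y + 16 = 16 + Y)
j(v) = 20*v (j(v) = (5*v)*4 = 20*v)
T = 50 (T = (16 + 0) + 34 = 16 + 34 = 50)
T + j(J(0))*150 = 50 + (20*0)*150 = 50 + 0*150 = 50 + 0 = 50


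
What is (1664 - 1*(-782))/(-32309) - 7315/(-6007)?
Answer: 221647213/194080163 ≈ 1.1420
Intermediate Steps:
(1664 - 1*(-782))/(-32309) - 7315/(-6007) = (1664 + 782)*(-1/32309) - 7315*(-1/6007) = 2446*(-1/32309) + 7315/6007 = -2446/32309 + 7315/6007 = 221647213/194080163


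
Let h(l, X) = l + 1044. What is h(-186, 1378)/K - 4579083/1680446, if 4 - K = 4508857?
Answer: -6882617981489/2525627996146 ≈ -2.7251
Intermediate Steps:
K = -4508853 (K = 4 - 1*4508857 = 4 - 4508857 = -4508853)
h(l, X) = 1044 + l
h(-186, 1378)/K - 4579083/1680446 = (1044 - 186)/(-4508853) - 4579083/1680446 = 858*(-1/4508853) - 4579083*1/1680446 = -286/1502951 - 4579083/1680446 = -6882617981489/2525627996146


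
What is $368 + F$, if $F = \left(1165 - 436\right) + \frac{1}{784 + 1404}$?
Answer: $\frac{2400237}{2188} \approx 1097.0$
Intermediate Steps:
$F = \frac{1595053}{2188}$ ($F = 729 + \frac{1}{2188} = \frac{1595053}{2188} \approx 729.0$)
$368 + F = 368 + \frac{1595053}{2188} = \frac{2400237}{2188}$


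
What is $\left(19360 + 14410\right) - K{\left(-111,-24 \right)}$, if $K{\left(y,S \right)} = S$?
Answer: $33794$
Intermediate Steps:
$\left(19360 + 14410\right) - K{\left(-111,-24 \right)} = \left(19360 + 14410\right) - -24 = 33770 + 24 = 33794$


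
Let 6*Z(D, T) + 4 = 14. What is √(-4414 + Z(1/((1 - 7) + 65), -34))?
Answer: I*√39711/3 ≈ 66.425*I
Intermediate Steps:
Z(D, T) = 5/3 (Z(D, T) = -⅔ + (⅙)*14 = -⅔ + 7/3 = 5/3)
√(-4414 + Z(1/((1 - 7) + 65), -34)) = √(-4414 + 5/3) = √(-13237/3) = I*√39711/3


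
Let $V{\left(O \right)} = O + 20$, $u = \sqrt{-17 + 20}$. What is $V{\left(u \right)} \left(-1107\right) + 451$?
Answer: $-21689 - 1107 \sqrt{3} \approx -23606.0$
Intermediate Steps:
$u = \sqrt{3} \approx 1.732$
$V{\left(O \right)} = 20 + O$
$V{\left(u \right)} \left(-1107\right) + 451 = \left(20 + \sqrt{3}\right) \left(-1107\right) + 451 = \left(-22140 - 1107 \sqrt{3}\right) + 451 = -21689 - 1107 \sqrt{3}$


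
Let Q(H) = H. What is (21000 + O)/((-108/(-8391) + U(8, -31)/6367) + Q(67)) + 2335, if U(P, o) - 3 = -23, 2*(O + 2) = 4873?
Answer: 6407576971981/2386685410 ≈ 2684.7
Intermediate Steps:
O = 4869/2 (O = -2 + (1/2)*4873 = -2 + 4873/2 = 4869/2 ≈ 2434.5)
U(P, o) = -20 (U(P, o) = 3 - 23 = -20)
(21000 + O)/((-108/(-8391) + U(8, -31)/6367) + Q(67)) + 2335 = (21000 + 4869/2)/((-108/(-8391) - 20/6367) + 67) + 2335 = 46869/(2*((-108*(-1/8391) - 20*1/6367) + 67)) + 2335 = 46869/(2*((36/2797 - 20/6367) + 67)) + 2335 = 46869/(2*(173272/17808499 + 67)) + 2335 = 46869/(2*(1193342705/17808499)) + 2335 = (46869/2)*(17808499/1193342705) + 2335 = 834666539631/2386685410 + 2335 = 6407576971981/2386685410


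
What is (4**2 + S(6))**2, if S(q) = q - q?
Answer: 256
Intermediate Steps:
S(q) = 0
(4**2 + S(6))**2 = (4**2 + 0)**2 = (16 + 0)**2 = 16**2 = 256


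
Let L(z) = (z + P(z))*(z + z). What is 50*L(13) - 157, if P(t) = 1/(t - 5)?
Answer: 33811/2 ≈ 16906.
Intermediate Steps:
P(t) = 1/(-5 + t)
L(z) = 2*z*(z + 1/(-5 + z)) (L(z) = (z + 1/(-5 + z))*(z + z) = (z + 1/(-5 + z))*(2*z) = 2*z*(z + 1/(-5 + z)))
50*L(13) - 157 = 50*(2*13*(1 + 13*(-5 + 13))/(-5 + 13)) - 157 = 50*(2*13*(1 + 13*8)/8) - 157 = 50*(2*13*(1/8)*(1 + 104)) - 157 = 50*(2*13*(1/8)*105) - 157 = 50*(1365/4) - 157 = 34125/2 - 157 = 33811/2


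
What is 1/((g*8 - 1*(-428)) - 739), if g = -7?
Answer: -1/367 ≈ -0.0027248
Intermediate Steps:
1/((g*8 - 1*(-428)) - 739) = 1/((-7*8 - 1*(-428)) - 739) = 1/((-56 + 428) - 739) = 1/(372 - 739) = 1/(-367) = -1/367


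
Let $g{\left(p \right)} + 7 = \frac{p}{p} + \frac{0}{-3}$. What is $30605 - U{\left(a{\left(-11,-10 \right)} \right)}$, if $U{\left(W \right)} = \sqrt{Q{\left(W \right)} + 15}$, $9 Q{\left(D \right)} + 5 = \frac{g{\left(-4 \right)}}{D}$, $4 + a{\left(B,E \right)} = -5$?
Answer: $30605 - \frac{14 \sqrt{6}}{9} \approx 30601.0$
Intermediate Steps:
$g{\left(p \right)} = -6$ ($g{\left(p \right)} = -7 + \left(\frac{p}{p} + \frac{0}{-3}\right) = -7 + \left(1 + 0 \left(- \frac{1}{3}\right)\right) = -7 + \left(1 + 0\right) = -7 + 1 = -6$)
$a{\left(B,E \right)} = -9$ ($a{\left(B,E \right)} = -4 - 5 = -9$)
$Q{\left(D \right)} = - \frac{5}{9} - \frac{2}{3 D}$ ($Q{\left(D \right)} = - \frac{5}{9} + \frac{\left(-6\right) \frac{1}{D}}{9} = - \frac{5}{9} - \frac{2}{3 D}$)
$U{\left(W \right)} = \sqrt{15 + \frac{-6 - 5 W}{9 W}}$ ($U{\left(W \right)} = \sqrt{\frac{-6 - 5 W}{9 W} + 15} = \sqrt{15 + \frac{-6 - 5 W}{9 W}}$)
$30605 - U{\left(a{\left(-11,-10 \right)} \right)} = 30605 - \frac{\sqrt{130 - \frac{6}{-9}}}{3} = 30605 - \frac{\sqrt{130 - - \frac{2}{3}}}{3} = 30605 - \frac{\sqrt{130 + \frac{2}{3}}}{3} = 30605 - \frac{\sqrt{\frac{392}{3}}}{3} = 30605 - \frac{\frac{14}{3} \sqrt{6}}{3} = 30605 - \frac{14 \sqrt{6}}{9}$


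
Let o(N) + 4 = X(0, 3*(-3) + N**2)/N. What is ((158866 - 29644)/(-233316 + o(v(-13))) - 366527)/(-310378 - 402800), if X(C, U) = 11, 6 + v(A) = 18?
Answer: 1026214474547/1996776446562 ≈ 0.51394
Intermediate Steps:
v(A) = 12 (v(A) = -6 + 18 = 12)
o(N) = -4 + 11/N
((158866 - 29644)/(-233316 + o(v(-13))) - 366527)/(-310378 - 402800) = ((158866 - 29644)/(-233316 + (-4 + 11/12)) - 366527)/(-310378 - 402800) = (129222/(-233316 + (-4 + 11*(1/12))) - 366527)/(-713178) = (129222/(-233316 + (-4 + 11/12)) - 366527)*(-1/713178) = (129222/(-233316 - 37/12) - 366527)*(-1/713178) = (129222/(-2799829/12) - 366527)*(-1/713178) = (129222*(-12/2799829) - 366527)*(-1/713178) = (-1550664/2799829 - 366527)*(-1/713178) = -1026214474547/2799829*(-1/713178) = 1026214474547/1996776446562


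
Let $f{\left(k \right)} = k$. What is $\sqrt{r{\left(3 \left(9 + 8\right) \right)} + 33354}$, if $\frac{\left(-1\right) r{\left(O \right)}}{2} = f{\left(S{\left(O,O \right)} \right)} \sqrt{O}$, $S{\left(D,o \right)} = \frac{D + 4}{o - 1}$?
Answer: $\frac{\sqrt{833850 - 55 \sqrt{51}}}{5} \approx 182.59$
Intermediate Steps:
$S{\left(D,o \right)} = \frac{4 + D}{-1 + o}$
$r{\left(O \right)} = - \frac{2 \sqrt{O} \left(4 + O\right)}{-1 + O}$ ($r{\left(O \right)} = - 2 \frac{4 + O}{-1 + O} \sqrt{O} = - 2 \frac{\sqrt{O} \left(4 + O\right)}{-1 + O} = - \frac{2 \sqrt{O} \left(4 + O\right)}{-1 + O}$)
$\sqrt{r{\left(3 \left(9 + 8\right) \right)} + 33354} = \sqrt{\frac{2 \sqrt{3 \left(9 + 8\right)} \left(-4 - 3 \left(9 + 8\right)\right)}{-1 + 3 \left(9 + 8\right)} + 33354} = \sqrt{\frac{2 \sqrt{3 \cdot 17} \left(-4 - 3 \cdot 17\right)}{-1 + 3 \cdot 17} + 33354} = \sqrt{\frac{2 \sqrt{51} \left(-4 - 51\right)}{-1 + 51} + 33354} = \sqrt{\frac{2 \sqrt{51} \left(-4 - 51\right)}{50} + 33354} = \sqrt{2 \sqrt{51} \cdot \frac{1}{50} \left(-55\right) + 33354} = \sqrt{- \frac{11 \sqrt{51}}{5} + 33354} = \sqrt{33354 - \frac{11 \sqrt{51}}{5}}$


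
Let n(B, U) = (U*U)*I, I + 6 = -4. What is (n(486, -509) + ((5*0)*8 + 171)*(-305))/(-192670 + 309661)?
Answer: -2642965/116991 ≈ -22.591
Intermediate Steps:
I = -10 (I = -6 - 4 = -10)
n(B, U) = -10*U**2 (n(B, U) = (U*U)*(-10) = U**2*(-10) = -10*U**2)
(n(486, -509) + ((5*0)*8 + 171)*(-305))/(-192670 + 309661) = (-10*(-509)**2 + ((5*0)*8 + 171)*(-305))/(-192670 + 309661) = (-10*259081 + (0*8 + 171)*(-305))/116991 = (-2590810 + (0 + 171)*(-305))*(1/116991) = (-2590810 + 171*(-305))*(1/116991) = (-2590810 - 52155)*(1/116991) = -2642965*1/116991 = -2642965/116991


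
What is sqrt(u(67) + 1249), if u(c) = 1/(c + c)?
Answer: sqrt(22427178)/134 ≈ 35.341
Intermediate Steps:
u(c) = 1/(2*c)
sqrt(u(67) + 1249) = sqrt((1/2)/67 + 1249) = sqrt((1/2)*(1/67) + 1249) = sqrt(1/134 + 1249) = sqrt(167367/134) = sqrt(22427178)/134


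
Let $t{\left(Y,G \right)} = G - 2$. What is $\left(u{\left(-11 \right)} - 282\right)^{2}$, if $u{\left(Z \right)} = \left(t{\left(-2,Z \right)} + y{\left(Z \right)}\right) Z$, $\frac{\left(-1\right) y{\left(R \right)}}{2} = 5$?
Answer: $841$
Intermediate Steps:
$y{\left(R \right)} = -10$ ($y{\left(R \right)} = \left(-2\right) 5 = -10$)
$t{\left(Y,G \right)} = -2 + G$
$u{\left(Z \right)} = Z \left(-12 + Z\right)$ ($u{\left(Z \right)} = \left(\left(-2 + Z\right) - 10\right) Z = \left(-12 + Z\right) Z = Z \left(-12 + Z\right)$)
$\left(u{\left(-11 \right)} - 282\right)^{2} = \left(- 11 \left(-12 - 11\right) - 282\right)^{2} = \left(\left(-11\right) \left(-23\right) - 282\right)^{2} = \left(253 - 282\right)^{2} = \left(-29\right)^{2} = 841$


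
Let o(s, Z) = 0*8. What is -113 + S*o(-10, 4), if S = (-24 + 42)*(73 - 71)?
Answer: -113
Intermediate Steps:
o(s, Z) = 0
S = 36 (S = 18*2 = 36)
-113 + S*o(-10, 4) = -113 + 36*0 = -113 + 0 = -113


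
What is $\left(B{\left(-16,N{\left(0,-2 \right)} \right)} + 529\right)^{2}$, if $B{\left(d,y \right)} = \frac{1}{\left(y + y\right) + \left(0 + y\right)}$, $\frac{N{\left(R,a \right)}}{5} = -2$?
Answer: $\frac{251825161}{900} \approx 2.7981 \cdot 10^{5}$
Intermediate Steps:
$N{\left(R,a \right)} = -10$ ($N{\left(R,a \right)} = 5 \left(-2\right) = -10$)
$B{\left(d,y \right)} = \frac{1}{3 y}$ ($B{\left(d,y \right)} = \frac{1}{2 y + y} = \frac{1}{3 y}$)
$\left(B{\left(-16,N{\left(0,-2 \right)} \right)} + 529\right)^{2} = \left(\frac{1}{3 \left(-10\right)} + 529\right)^{2} = \left(\frac{1}{3} \left(- \frac{1}{10}\right) + 529\right)^{2} = \left(- \frac{1}{30} + 529\right)^{2} = \left(\frac{15869}{30}\right)^{2} = \frac{251825161}{900}$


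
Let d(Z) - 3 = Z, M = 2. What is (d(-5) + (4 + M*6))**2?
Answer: 196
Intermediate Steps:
d(Z) = 3 + Z
(d(-5) + (4 + M*6))**2 = ((3 - 5) + (4 + 2*6))**2 = (-2 + (4 + 12))**2 = (-2 + 16)**2 = 14**2 = 196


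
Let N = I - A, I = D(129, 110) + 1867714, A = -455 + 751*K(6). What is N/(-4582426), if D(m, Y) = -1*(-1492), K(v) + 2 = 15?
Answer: -929949/2291213 ≈ -0.40588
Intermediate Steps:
K(v) = 13 (K(v) = -2 + 15 = 13)
D(m, Y) = 1492
A = 9308 (A = -455 + 751*13 = -455 + 9763 = 9308)
I = 1869206 (I = 1492 + 1867714 = 1869206)
N = 1859898 (N = 1869206 - 1*9308 = 1869206 - 9308 = 1859898)
N/(-4582426) = 1859898/(-4582426) = 1859898*(-1/4582426) = -929949/2291213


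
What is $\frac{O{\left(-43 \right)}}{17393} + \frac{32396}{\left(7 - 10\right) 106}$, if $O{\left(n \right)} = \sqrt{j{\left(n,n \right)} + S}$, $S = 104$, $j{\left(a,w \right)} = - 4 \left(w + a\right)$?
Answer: $- \frac{16198}{159} + \frac{8 \sqrt{7}}{17393} \approx -101.87$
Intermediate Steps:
$j{\left(a,w \right)} = - 4 a - 4 w$ ($j{\left(a,w \right)} = - 4 \left(a + w\right) = - 4 a - 4 w$)
$O{\left(n \right)} = \sqrt{104 - 8 n}$ ($O{\left(n \right)} = \sqrt{\left(- 4 n - 4 n\right) + 104} = \sqrt{- 8 n + 104} = \sqrt{104 - 8 n}$)
$\frac{O{\left(-43 \right)}}{17393} + \frac{32396}{\left(7 - 10\right) 106} = \frac{2 \sqrt{26 - -86}}{17393} + \frac{32396}{\left(7 - 10\right) 106} = 2 \sqrt{26 + 86} \cdot \frac{1}{17393} + \frac{32396}{\left(-3\right) 106} = 2 \sqrt{112} \cdot \frac{1}{17393} + \frac{32396}{-318} = 2 \cdot 4 \sqrt{7} \cdot \frac{1}{17393} + 32396 \left(- \frac{1}{318}\right) = 8 \sqrt{7} \cdot \frac{1}{17393} - \frac{16198}{159} = \frac{8 \sqrt{7}}{17393} - \frac{16198}{159} = - \frac{16198}{159} + \frac{8 \sqrt{7}}{17393}$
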